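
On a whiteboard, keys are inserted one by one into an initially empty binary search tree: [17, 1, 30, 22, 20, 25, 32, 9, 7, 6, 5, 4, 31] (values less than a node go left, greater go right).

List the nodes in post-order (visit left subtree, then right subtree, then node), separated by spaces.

Resulting structure (node: left, right):
  17: L=1, R=30
  1: L=–, R=9
  30: L=22, R=32
  22: L=20, R=25
  20: L=–, R=–
  25: L=–, R=–
  32: L=31, R=–
  9: L=7, R=–
  7: L=6, R=–
  6: L=5, R=–
  5: L=4, R=–
  4: L=–, R=–
  31: L=–, R=–

4 5 6 7 9 1 20 25 22 31 32 30 17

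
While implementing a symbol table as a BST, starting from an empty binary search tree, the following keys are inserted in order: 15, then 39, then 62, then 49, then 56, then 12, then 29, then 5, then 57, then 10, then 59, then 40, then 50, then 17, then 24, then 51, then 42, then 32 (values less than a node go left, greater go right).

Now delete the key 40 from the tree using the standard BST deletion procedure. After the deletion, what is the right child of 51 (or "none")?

none

Insert 15: tree is empty, so 15 becomes the root.
Insert 39: 39 > 15 → go right. Place as right child of 15.
Insert 62: 62 > 15 → go right; 62 > 39 → go right. Place as right child of 39.
Insert 49: 49 > 15 → go right; 49 > 39 → go right; 49 < 62 → go left. Place as left child of 62.
Insert 56: 56 > 15 → go right; 56 > 39 → go right; 56 < 62 → go left; 56 > 49 → go right. Place as right child of 49.
Insert 12: 12 < 15 → go left. Place as left child of 15.
Insert 29: 29 > 15 → go right; 29 < 39 → go left. Place as left child of 39.
Insert 5: 5 < 15 → go left; 5 < 12 → go left. Place as left child of 12.
Insert 57: 57 > 15 → go right; 57 > 39 → go right; 57 < 62 → go left; 57 > 49 → go right; 57 > 56 → go right. Place as right child of 56.
Insert 10: 10 < 15 → go left; 10 < 12 → go left; 10 > 5 → go right. Place as right child of 5.
Insert 59: 59 > 15 → go right; 59 > 39 → go right; 59 < 62 → go left; 59 > 49 → go right; 59 > 56 → go right; 59 > 57 → go right. Place as right child of 57.
Insert 40: 40 > 15 → go right; 40 > 39 → go right; 40 < 62 → go left; 40 < 49 → go left. Place as left child of 49.
Insert 50: 50 > 15 → go right; 50 > 39 → go right; 50 < 62 → go left; 50 > 49 → go right; 50 < 56 → go left. Place as left child of 56.
Insert 17: 17 > 15 → go right; 17 < 39 → go left; 17 < 29 → go left. Place as left child of 29.
Insert 24: 24 > 15 → go right; 24 < 39 → go left; 24 < 29 → go left; 24 > 17 → go right. Place as right child of 17.
Insert 51: 51 > 15 → go right; 51 > 39 → go right; 51 < 62 → go left; 51 > 49 → go right; 51 < 56 → go left; 51 > 50 → go right. Place as right child of 50.
Insert 42: 42 > 15 → go right; 42 > 39 → go right; 42 < 62 → go left; 42 < 49 → go left; 42 > 40 → go right. Place as right child of 40.
Insert 32: 32 > 15 → go right; 32 < 39 → go left; 32 > 29 → go right. Place as right child of 29.

Delete 40 (at most one child — splice it out).
After deletion, 51's right child: none.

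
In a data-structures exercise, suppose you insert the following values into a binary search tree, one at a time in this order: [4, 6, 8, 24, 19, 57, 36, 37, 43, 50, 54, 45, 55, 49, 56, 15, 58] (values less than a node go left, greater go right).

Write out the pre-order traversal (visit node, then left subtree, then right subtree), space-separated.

Resulting structure (node: left, right):
  4: L=–, R=6
  6: L=–, R=8
  8: L=–, R=24
  24: L=19, R=57
  19: L=15, R=–
  57: L=36, R=58
  36: L=–, R=37
  37: L=–, R=43
  43: L=–, R=50
  50: L=45, R=54
  54: L=–, R=55
  45: L=–, R=49
  55: L=–, R=56
  49: L=–, R=–
  56: L=–, R=–
  15: L=–, R=–
  58: L=–, R=–

4 6 8 24 19 15 57 36 37 43 50 45 49 54 55 56 58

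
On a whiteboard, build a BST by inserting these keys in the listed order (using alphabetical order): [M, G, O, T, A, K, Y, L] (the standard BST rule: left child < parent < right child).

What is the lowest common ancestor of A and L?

G

M: root
G: left child of M (depth 1)
O: right child of M (depth 1)
T: right child of O (depth 2)
A: left child of G (depth 2)
K: right child of G (depth 2)
Y: right child of T (depth 3)
L: right child of K (depth 3)

Path to A: M → G → A
Path to L: M → G → K → L
The paths share a prefix ending at G, then split left and right.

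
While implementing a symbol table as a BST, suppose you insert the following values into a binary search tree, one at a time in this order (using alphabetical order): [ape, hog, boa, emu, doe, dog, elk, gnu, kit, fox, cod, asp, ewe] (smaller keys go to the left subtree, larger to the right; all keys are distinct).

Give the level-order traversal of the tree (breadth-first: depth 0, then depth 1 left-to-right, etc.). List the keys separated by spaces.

ape: root
hog: right child of ape (depth 1)
boa: left child of hog (depth 2)
emu: right child of boa (depth 3)
doe: left child of emu (depth 4)
dog: right child of doe (depth 5)
elk: right child of dog (depth 6)
gnu: right child of emu (depth 4)
kit: right child of hog (depth 2)
fox: left child of gnu (depth 5)
cod: left child of doe (depth 5)
asp: left child of boa (depth 3)
ewe: left child of fox (depth 6)

ape hog boa kit asp emu doe gnu cod dog fox elk ewe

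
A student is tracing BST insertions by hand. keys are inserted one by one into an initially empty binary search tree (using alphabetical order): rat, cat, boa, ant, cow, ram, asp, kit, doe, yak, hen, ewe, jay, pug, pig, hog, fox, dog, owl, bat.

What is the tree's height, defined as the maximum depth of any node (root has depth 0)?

rat: root
cat: left child of rat (depth 1)
boa: left child of cat (depth 2)
ant: left child of boa (depth 3)
cow: right child of cat (depth 2)
ram: right child of cow (depth 3)
asp: right child of ant (depth 4)
kit: left child of ram (depth 4)
doe: left child of kit (depth 5)
yak: right child of rat (depth 1)
hen: right child of doe (depth 6)
ewe: left child of hen (depth 7)
jay: right child of hen (depth 7)
pug: right child of kit (depth 5)
pig: left child of pug (depth 6)
hog: left child of jay (depth 8)
fox: right child of ewe (depth 8)
dog: left child of ewe (depth 8)
owl: left child of pig (depth 7)
bat: right child of asp (depth 5)

The deepest node is hog at depth 8.

8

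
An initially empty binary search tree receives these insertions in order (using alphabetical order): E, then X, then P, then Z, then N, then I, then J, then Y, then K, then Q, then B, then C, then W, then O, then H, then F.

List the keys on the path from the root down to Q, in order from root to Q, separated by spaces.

E X P Q

Insert E: tree is empty, so E becomes the root.
Insert X: X > E → go right. Place as right child of E.
Insert P: P > E → go right; P < X → go left. Place as left child of X.
Insert Z: Z > E → go right; Z > X → go right. Place as right child of X.
Insert N: N > E → go right; N < X → go left; N < P → go left. Place as left child of P.
Insert I: I > E → go right; I < X → go left; I < P → go left; I < N → go left. Place as left child of N.
Insert J: J > E → go right; J < X → go left; J < P → go left; J < N → go left; J > I → go right. Place as right child of I.
Insert Y: Y > E → go right; Y > X → go right; Y < Z → go left. Place as left child of Z.
Insert K: K > E → go right; K < X → go left; K < P → go left; K < N → go left; K > I → go right; K > J → go right. Place as right child of J.
Insert Q: Q > E → go right; Q < X → go left; Q > P → go right. Place as right child of P.
Insert B: B < E → go left. Place as left child of E.
Insert C: C < E → go left; C > B → go right. Place as right child of B.
Insert W: W > E → go right; W < X → go left; W > P → go right; W > Q → go right. Place as right child of Q.
Insert O: O > E → go right; O < X → go left; O < P → go left; O > N → go right. Place as right child of N.
Insert H: H > E → go right; H < X → go left; H < P → go left; H < N → go left; H < I → go left. Place as left child of I.
Insert F: F > E → go right; F < X → go left; F < P → go left; F < N → go left; F < I → go left; F < H → go left. Place as left child of H.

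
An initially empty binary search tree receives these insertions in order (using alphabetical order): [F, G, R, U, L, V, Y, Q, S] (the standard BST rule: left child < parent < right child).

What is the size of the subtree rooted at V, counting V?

F: root
G: right child of F (depth 1)
R: right child of G (depth 2)
U: right child of R (depth 3)
L: left child of R (depth 3)
V: right child of U (depth 4)
Y: right child of V (depth 5)
Q: right child of L (depth 4)
S: left child of U (depth 4)

Subtree rooted at V contains: V, Y — 2 nodes.

2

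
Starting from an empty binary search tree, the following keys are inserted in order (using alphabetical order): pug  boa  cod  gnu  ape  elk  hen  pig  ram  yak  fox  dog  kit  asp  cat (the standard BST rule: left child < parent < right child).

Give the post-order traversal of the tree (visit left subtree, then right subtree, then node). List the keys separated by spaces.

asp ape cat dog fox elk kit pig hen gnu cod boa yak ram pug

Resulting structure (node: left, right):
  pug: L=boa, R=ram
  boa: L=ape, R=cod
  cod: L=cat, R=gnu
  gnu: L=elk, R=hen
  ape: L=–, R=asp
  elk: L=dog, R=fox
  hen: L=–, R=pig
  pig: L=kit, R=–
  ram: L=–, R=yak
  yak: L=–, R=–
  fox: L=–, R=–
  dog: L=–, R=–
  kit: L=–, R=–
  asp: L=–, R=–
  cat: L=–, R=–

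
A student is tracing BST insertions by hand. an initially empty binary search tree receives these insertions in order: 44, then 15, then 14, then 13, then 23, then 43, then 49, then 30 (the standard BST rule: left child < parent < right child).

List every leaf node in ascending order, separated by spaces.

Resulting structure (node: left, right):
  44: L=15, R=49
  15: L=14, R=23
  14: L=13, R=–
  13: L=–, R=–
  23: L=–, R=43
  43: L=30, R=–
  49: L=–, R=–
  30: L=–, R=–

13 30 49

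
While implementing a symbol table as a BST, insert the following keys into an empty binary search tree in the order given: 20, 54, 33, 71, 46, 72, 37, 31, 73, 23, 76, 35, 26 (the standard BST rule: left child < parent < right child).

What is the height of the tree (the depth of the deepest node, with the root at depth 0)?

5

20: root
54: right child of 20 (depth 1)
33: left child of 54 (depth 2)
71: right child of 54 (depth 2)
46: right child of 33 (depth 3)
72: right child of 71 (depth 3)
37: left child of 46 (depth 4)
31: left child of 33 (depth 3)
73: right child of 72 (depth 4)
23: left child of 31 (depth 4)
76: right child of 73 (depth 5)
35: left child of 37 (depth 5)
26: right child of 23 (depth 5)

The deepest node is 76 at depth 5.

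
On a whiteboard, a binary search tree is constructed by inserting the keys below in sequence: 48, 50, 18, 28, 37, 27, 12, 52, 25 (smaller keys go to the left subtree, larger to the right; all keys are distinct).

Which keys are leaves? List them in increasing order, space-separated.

12 25 37 52

48: root
50: right child of 48 (depth 1)
18: left child of 48 (depth 1)
28: right child of 18 (depth 2)
37: right child of 28 (depth 3)
27: left child of 28 (depth 3)
12: left child of 18 (depth 2)
52: right child of 50 (depth 2)
25: left child of 27 (depth 4)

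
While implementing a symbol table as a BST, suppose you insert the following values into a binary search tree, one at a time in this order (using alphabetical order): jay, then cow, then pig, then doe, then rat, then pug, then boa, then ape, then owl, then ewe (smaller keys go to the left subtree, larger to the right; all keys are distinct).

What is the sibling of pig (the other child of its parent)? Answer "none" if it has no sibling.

Insert jay: tree is empty, so jay becomes the root.
Insert cow: cow < jay → go left. Place as left child of jay.
Insert pig: pig > jay → go right. Place as right child of jay.
Insert doe: doe < jay → go left; doe > cow → go right. Place as right child of cow.
Insert rat: rat > jay → go right; rat > pig → go right. Place as right child of pig.
Insert pug: pug > jay → go right; pug > pig → go right; pug < rat → go left. Place as left child of rat.
Insert boa: boa < jay → go left; boa < cow → go left. Place as left child of cow.
Insert ape: ape < jay → go left; ape < cow → go left; ape < boa → go left. Place as left child of boa.
Insert owl: owl > jay → go right; owl < pig → go left. Place as left child of pig.
Insert ewe: ewe < jay → go left; ewe > cow → go right; ewe > doe → go right. Place as right child of doe.

pig's parent is jay; the other child of jay is cow.

cow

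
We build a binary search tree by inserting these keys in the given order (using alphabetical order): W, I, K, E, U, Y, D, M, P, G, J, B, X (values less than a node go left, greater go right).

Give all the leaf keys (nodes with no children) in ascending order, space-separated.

Insert W: tree is empty, so W becomes the root.
Insert I: I < W → go left. Place as left child of W.
Insert K: K < W → go left; K > I → go right. Place as right child of I.
Insert E: E < W → go left; E < I → go left. Place as left child of I.
Insert U: U < W → go left; U > I → go right; U > K → go right. Place as right child of K.
Insert Y: Y > W → go right. Place as right child of W.
Insert D: D < W → go left; D < I → go left; D < E → go left. Place as left child of E.
Insert M: M < W → go left; M > I → go right; M > K → go right; M < U → go left. Place as left child of U.
Insert P: P < W → go left; P > I → go right; P > K → go right; P < U → go left; P > M → go right. Place as right child of M.
Insert G: G < W → go left; G < I → go left; G > E → go right. Place as right child of E.
Insert J: J < W → go left; J > I → go right; J < K → go left. Place as left child of K.
Insert B: B < W → go left; B < I → go left; B < E → go left; B < D → go left. Place as left child of D.
Insert X: X > W → go right; X < Y → go left. Place as left child of Y.

B G J P X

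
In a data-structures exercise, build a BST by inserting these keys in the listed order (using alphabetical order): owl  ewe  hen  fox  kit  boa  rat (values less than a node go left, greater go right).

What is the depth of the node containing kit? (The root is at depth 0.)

3

Insert owl: tree is empty, so owl becomes the root.
Insert ewe: ewe < owl → go left. Place as left child of owl.
Insert hen: hen < owl → go left; hen > ewe → go right. Place as right child of ewe.
Insert fox: fox < owl → go left; fox > ewe → go right; fox < hen → go left. Place as left child of hen.
Insert kit: kit < owl → go left; kit > ewe → go right; kit > hen → go right. Place as right child of hen.
Insert boa: boa < owl → go left; boa < ewe → go left. Place as left child of ewe.
Insert rat: rat > owl → go right. Place as right child of owl.

Path to kit: owl → ewe → hen → kit, which is 3 edges.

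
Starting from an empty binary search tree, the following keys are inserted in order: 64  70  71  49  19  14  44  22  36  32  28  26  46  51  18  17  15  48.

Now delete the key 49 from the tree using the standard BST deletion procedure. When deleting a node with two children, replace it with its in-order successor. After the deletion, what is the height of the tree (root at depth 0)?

64: root
70: right child of 64 (depth 1)
71: right child of 70 (depth 2)
49: left child of 64 (depth 1)
19: left child of 49 (depth 2)
14: left child of 19 (depth 3)
44: right child of 19 (depth 3)
22: left child of 44 (depth 4)
36: right child of 22 (depth 5)
32: left child of 36 (depth 6)
28: left child of 32 (depth 7)
26: left child of 28 (depth 8)
46: right child of 44 (depth 4)
51: right child of 49 (depth 2)
18: right child of 14 (depth 4)
17: left child of 18 (depth 5)
15: left child of 17 (depth 6)
48: right child of 46 (depth 5)

Delete 49 (two children — replace with in-order successor).
After deletion, deepest node is 26 at depth 8.

8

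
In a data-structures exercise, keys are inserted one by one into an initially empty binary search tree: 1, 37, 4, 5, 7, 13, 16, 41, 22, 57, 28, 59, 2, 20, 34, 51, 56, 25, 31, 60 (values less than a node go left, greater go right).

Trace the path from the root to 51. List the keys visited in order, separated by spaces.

1 37 41 57 51

1: root
37: right child of 1 (depth 1)
4: left child of 37 (depth 2)
5: right child of 4 (depth 3)
7: right child of 5 (depth 4)
13: right child of 7 (depth 5)
16: right child of 13 (depth 6)
41: right child of 37 (depth 2)
22: right child of 16 (depth 7)
57: right child of 41 (depth 3)
28: right child of 22 (depth 8)
59: right child of 57 (depth 4)
2: left child of 4 (depth 3)
20: left child of 22 (depth 8)
34: right child of 28 (depth 9)
51: left child of 57 (depth 4)
56: right child of 51 (depth 5)
25: left child of 28 (depth 9)
31: left child of 34 (depth 10)
60: right child of 59 (depth 5)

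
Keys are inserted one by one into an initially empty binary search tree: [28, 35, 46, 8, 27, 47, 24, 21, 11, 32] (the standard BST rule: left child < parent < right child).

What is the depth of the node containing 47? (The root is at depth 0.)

28: root
35: right child of 28 (depth 1)
46: right child of 35 (depth 2)
8: left child of 28 (depth 1)
27: right child of 8 (depth 2)
47: right child of 46 (depth 3)
24: left child of 27 (depth 3)
21: left child of 24 (depth 4)
11: left child of 21 (depth 5)
32: left child of 35 (depth 2)

Path to 47: 28 → 35 → 46 → 47, which is 3 edges.

3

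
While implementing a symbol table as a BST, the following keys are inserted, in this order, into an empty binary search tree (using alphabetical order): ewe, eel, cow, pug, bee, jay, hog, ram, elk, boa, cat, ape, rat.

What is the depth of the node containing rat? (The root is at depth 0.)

3

Resulting structure (node: left, right):
  ewe: L=eel, R=pug
  eel: L=cow, R=elk
  cow: L=bee, R=–
  pug: L=jay, R=ram
  bee: L=ape, R=boa
  jay: L=hog, R=–
  hog: L=–, R=–
  ram: L=–, R=rat
  elk: L=–, R=–
  boa: L=–, R=cat
  cat: L=–, R=–
  ape: L=–, R=–
  rat: L=–, R=–

Path to rat: ewe → pug → ram → rat, which is 3 edges.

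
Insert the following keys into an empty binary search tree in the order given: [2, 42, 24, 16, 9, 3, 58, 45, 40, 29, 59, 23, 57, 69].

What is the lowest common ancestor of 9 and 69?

Resulting structure (node: left, right):
  2: L=–, R=42
  42: L=24, R=58
  24: L=16, R=40
  16: L=9, R=23
  9: L=3, R=–
  3: L=–, R=–
  58: L=45, R=59
  45: L=–, R=57
  40: L=29, R=–
  29: L=–, R=–
  59: L=–, R=69
  23: L=–, R=–
  57: L=–, R=–
  69: L=–, R=–

Path to 9: 2 → 42 → 24 → 16 → 9
Path to 69: 2 → 42 → 58 → 59 → 69
The paths share a prefix ending at 42, then split left and right.

42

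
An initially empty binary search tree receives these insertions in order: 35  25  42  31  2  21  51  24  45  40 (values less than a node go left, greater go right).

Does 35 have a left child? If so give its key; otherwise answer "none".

25

35: root
25: left child of 35 (depth 1)
42: right child of 35 (depth 1)
31: right child of 25 (depth 2)
2: left child of 25 (depth 2)
21: right child of 2 (depth 3)
51: right child of 42 (depth 2)
24: right child of 21 (depth 4)
45: left child of 51 (depth 3)
40: left child of 42 (depth 2)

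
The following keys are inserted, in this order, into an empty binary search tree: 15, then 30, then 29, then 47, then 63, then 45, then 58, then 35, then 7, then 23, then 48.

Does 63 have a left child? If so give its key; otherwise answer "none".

15: root
30: right child of 15 (depth 1)
29: left child of 30 (depth 2)
47: right child of 30 (depth 2)
63: right child of 47 (depth 3)
45: left child of 47 (depth 3)
58: left child of 63 (depth 4)
35: left child of 45 (depth 4)
7: left child of 15 (depth 1)
23: left child of 29 (depth 3)
48: left child of 58 (depth 5)

58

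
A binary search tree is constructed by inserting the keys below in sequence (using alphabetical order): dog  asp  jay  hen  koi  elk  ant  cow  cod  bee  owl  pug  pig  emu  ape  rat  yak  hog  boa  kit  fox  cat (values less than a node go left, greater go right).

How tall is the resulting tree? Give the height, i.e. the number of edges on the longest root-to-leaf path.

6

Insert dog: tree is empty, so dog becomes the root.
Insert asp: asp < dog → go left. Place as left child of dog.
Insert jay: jay > dog → go right. Place as right child of dog.
Insert hen: hen > dog → go right; hen < jay → go left. Place as left child of jay.
Insert koi: koi > dog → go right; koi > jay → go right. Place as right child of jay.
Insert elk: elk > dog → go right; elk < jay → go left; elk < hen → go left. Place as left child of hen.
Insert ant: ant < dog → go left; ant < asp → go left. Place as left child of asp.
Insert cow: cow < dog → go left; cow > asp → go right. Place as right child of asp.
Insert cod: cod < dog → go left; cod > asp → go right; cod < cow → go left. Place as left child of cow.
Insert bee: bee < dog → go left; bee > asp → go right; bee < cow → go left; bee < cod → go left. Place as left child of cod.
Insert owl: owl > dog → go right; owl > jay → go right; owl > koi → go right. Place as right child of koi.
Insert pug: pug > dog → go right; pug > jay → go right; pug > koi → go right; pug > owl → go right. Place as right child of owl.
Insert pig: pig > dog → go right; pig > jay → go right; pig > koi → go right; pig > owl → go right; pig < pug → go left. Place as left child of pug.
Insert emu: emu > dog → go right; emu < jay → go left; emu < hen → go left; emu > elk → go right. Place as right child of elk.
Insert ape: ape < dog → go left; ape < asp → go left; ape > ant → go right. Place as right child of ant.
Insert rat: rat > dog → go right; rat > jay → go right; rat > koi → go right; rat > owl → go right; rat > pug → go right. Place as right child of pug.
Insert yak: yak > dog → go right; yak > jay → go right; yak > koi → go right; yak > owl → go right; yak > pug → go right; yak > rat → go right. Place as right child of rat.
Insert hog: hog > dog → go right; hog < jay → go left; hog > hen → go right. Place as right child of hen.
Insert boa: boa < dog → go left; boa > asp → go right; boa < cow → go left; boa < cod → go left; boa > bee → go right. Place as right child of bee.
Insert kit: kit > dog → go right; kit > jay → go right; kit < koi → go left. Place as left child of koi.
Insert fox: fox > dog → go right; fox < jay → go left; fox < hen → go left; fox > elk → go right; fox > emu → go right. Place as right child of emu.
Insert cat: cat < dog → go left; cat > asp → go right; cat < cow → go left; cat < cod → go left; cat > bee → go right; cat > boa → go right. Place as right child of boa.

The deepest node is yak at depth 6.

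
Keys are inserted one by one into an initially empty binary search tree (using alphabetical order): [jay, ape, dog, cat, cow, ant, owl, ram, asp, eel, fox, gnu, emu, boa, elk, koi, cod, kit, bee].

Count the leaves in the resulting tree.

7

Insert jay: tree is empty, so jay becomes the root.
Insert ape: ape < jay → go left. Place as left child of jay.
Insert dog: dog < jay → go left; dog > ape → go right. Place as right child of ape.
Insert cat: cat < jay → go left; cat > ape → go right; cat < dog → go left. Place as left child of dog.
Insert cow: cow < jay → go left; cow > ape → go right; cow < dog → go left; cow > cat → go right. Place as right child of cat.
Insert ant: ant < jay → go left; ant < ape → go left. Place as left child of ape.
Insert owl: owl > jay → go right. Place as right child of jay.
Insert ram: ram > jay → go right; ram > owl → go right. Place as right child of owl.
Insert asp: asp < jay → go left; asp > ape → go right; asp < dog → go left; asp < cat → go left. Place as left child of cat.
Insert eel: eel < jay → go left; eel > ape → go right; eel > dog → go right. Place as right child of dog.
Insert fox: fox < jay → go left; fox > ape → go right; fox > dog → go right; fox > eel → go right. Place as right child of eel.
Insert gnu: gnu < jay → go left; gnu > ape → go right; gnu > dog → go right; gnu > eel → go right; gnu > fox → go right. Place as right child of fox.
Insert emu: emu < jay → go left; emu > ape → go right; emu > dog → go right; emu > eel → go right; emu < fox → go left. Place as left child of fox.
Insert boa: boa < jay → go left; boa > ape → go right; boa < dog → go left; boa < cat → go left; boa > asp → go right. Place as right child of asp.
Insert elk: elk < jay → go left; elk > ape → go right; elk > dog → go right; elk > eel → go right; elk < fox → go left; elk < emu → go left. Place as left child of emu.
Insert koi: koi > jay → go right; koi < owl → go left. Place as left child of owl.
Insert cod: cod < jay → go left; cod > ape → go right; cod < dog → go left; cod > cat → go right; cod < cow → go left. Place as left child of cow.
Insert kit: kit > jay → go right; kit < owl → go left; kit < koi → go left. Place as left child of koi.
Insert bee: bee < jay → go left; bee > ape → go right; bee < dog → go left; bee < cat → go left; bee > asp → go right; bee < boa → go left. Place as left child of boa.

Leaves: ant, bee, cod, elk, gnu, kit, ram — 7 in total.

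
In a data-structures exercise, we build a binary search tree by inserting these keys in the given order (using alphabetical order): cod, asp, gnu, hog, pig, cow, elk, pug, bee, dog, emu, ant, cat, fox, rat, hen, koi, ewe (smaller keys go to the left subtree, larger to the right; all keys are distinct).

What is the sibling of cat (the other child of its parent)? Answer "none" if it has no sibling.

none

cod: root
asp: left child of cod (depth 1)
gnu: right child of cod (depth 1)
hog: right child of gnu (depth 2)
pig: right child of hog (depth 3)
cow: left child of gnu (depth 2)
elk: right child of cow (depth 3)
pug: right child of pig (depth 4)
bee: right child of asp (depth 2)
dog: left child of elk (depth 4)
emu: right child of elk (depth 4)
ant: left child of asp (depth 2)
cat: right child of bee (depth 3)
fox: right child of emu (depth 5)
rat: right child of pug (depth 5)
hen: left child of hog (depth 3)
koi: left child of pig (depth 4)
ewe: left child of fox (depth 6)

cat's parent is bee, which has only one child.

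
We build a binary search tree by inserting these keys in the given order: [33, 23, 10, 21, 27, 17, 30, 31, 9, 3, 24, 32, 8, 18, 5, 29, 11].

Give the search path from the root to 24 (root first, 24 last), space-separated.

Insert 33: tree is empty, so 33 becomes the root.
Insert 23: 23 < 33 → go left. Place as left child of 33.
Insert 10: 10 < 33 → go left; 10 < 23 → go left. Place as left child of 23.
Insert 21: 21 < 33 → go left; 21 < 23 → go left; 21 > 10 → go right. Place as right child of 10.
Insert 27: 27 < 33 → go left; 27 > 23 → go right. Place as right child of 23.
Insert 17: 17 < 33 → go left; 17 < 23 → go left; 17 > 10 → go right; 17 < 21 → go left. Place as left child of 21.
Insert 30: 30 < 33 → go left; 30 > 23 → go right; 30 > 27 → go right. Place as right child of 27.
Insert 31: 31 < 33 → go left; 31 > 23 → go right; 31 > 27 → go right; 31 > 30 → go right. Place as right child of 30.
Insert 9: 9 < 33 → go left; 9 < 23 → go left; 9 < 10 → go left. Place as left child of 10.
Insert 3: 3 < 33 → go left; 3 < 23 → go left; 3 < 10 → go left; 3 < 9 → go left. Place as left child of 9.
Insert 24: 24 < 33 → go left; 24 > 23 → go right; 24 < 27 → go left. Place as left child of 27.
Insert 32: 32 < 33 → go left; 32 > 23 → go right; 32 > 27 → go right; 32 > 30 → go right; 32 > 31 → go right. Place as right child of 31.
Insert 8: 8 < 33 → go left; 8 < 23 → go left; 8 < 10 → go left; 8 < 9 → go left; 8 > 3 → go right. Place as right child of 3.
Insert 18: 18 < 33 → go left; 18 < 23 → go left; 18 > 10 → go right; 18 < 21 → go left; 18 > 17 → go right. Place as right child of 17.
Insert 5: 5 < 33 → go left; 5 < 23 → go left; 5 < 10 → go left; 5 < 9 → go left; 5 > 3 → go right; 5 < 8 → go left. Place as left child of 8.
Insert 29: 29 < 33 → go left; 29 > 23 → go right; 29 > 27 → go right; 29 < 30 → go left. Place as left child of 30.
Insert 11: 11 < 33 → go left; 11 < 23 → go left; 11 > 10 → go right; 11 < 21 → go left; 11 < 17 → go left. Place as left child of 17.

33 23 27 24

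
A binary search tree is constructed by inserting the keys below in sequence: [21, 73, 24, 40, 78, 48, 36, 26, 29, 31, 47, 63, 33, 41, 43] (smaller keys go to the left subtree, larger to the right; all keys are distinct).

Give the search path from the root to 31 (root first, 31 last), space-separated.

21: root
73: right child of 21 (depth 1)
24: left child of 73 (depth 2)
40: right child of 24 (depth 3)
78: right child of 73 (depth 2)
48: right child of 40 (depth 4)
36: left child of 40 (depth 4)
26: left child of 36 (depth 5)
29: right child of 26 (depth 6)
31: right child of 29 (depth 7)
47: left child of 48 (depth 5)
63: right child of 48 (depth 5)
33: right child of 31 (depth 8)
41: left child of 47 (depth 6)
43: right child of 41 (depth 7)

21 73 24 40 36 26 29 31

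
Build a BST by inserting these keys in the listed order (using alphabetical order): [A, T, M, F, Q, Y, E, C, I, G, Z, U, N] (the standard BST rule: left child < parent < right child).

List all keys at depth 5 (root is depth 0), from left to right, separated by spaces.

C G

Insert A: tree is empty, so A becomes the root.
Insert T: T > A → go right. Place as right child of A.
Insert M: M > A → go right; M < T → go left. Place as left child of T.
Insert F: F > A → go right; F < T → go left; F < M → go left. Place as left child of M.
Insert Q: Q > A → go right; Q < T → go left; Q > M → go right. Place as right child of M.
Insert Y: Y > A → go right; Y > T → go right. Place as right child of T.
Insert E: E > A → go right; E < T → go left; E < M → go left; E < F → go left. Place as left child of F.
Insert C: C > A → go right; C < T → go left; C < M → go left; C < F → go left; C < E → go left. Place as left child of E.
Insert I: I > A → go right; I < T → go left; I < M → go left; I > F → go right. Place as right child of F.
Insert G: G > A → go right; G < T → go left; G < M → go left; G > F → go right; G < I → go left. Place as left child of I.
Insert Z: Z > A → go right; Z > T → go right; Z > Y → go right. Place as right child of Y.
Insert U: U > A → go right; U > T → go right; U < Y → go left. Place as left child of Y.
Insert N: N > A → go right; N < T → go left; N > M → go right; N < Q → go left. Place as left child of Q.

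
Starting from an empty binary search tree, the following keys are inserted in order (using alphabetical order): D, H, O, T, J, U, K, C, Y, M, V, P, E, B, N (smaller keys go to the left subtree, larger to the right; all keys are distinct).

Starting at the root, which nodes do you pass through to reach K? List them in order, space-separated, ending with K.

D H O J K

Insert D: tree is empty, so D becomes the root.
Insert H: H > D → go right. Place as right child of D.
Insert O: O > D → go right; O > H → go right. Place as right child of H.
Insert T: T > D → go right; T > H → go right; T > O → go right. Place as right child of O.
Insert J: J > D → go right; J > H → go right; J < O → go left. Place as left child of O.
Insert U: U > D → go right; U > H → go right; U > O → go right; U > T → go right. Place as right child of T.
Insert K: K > D → go right; K > H → go right; K < O → go left; K > J → go right. Place as right child of J.
Insert C: C < D → go left. Place as left child of D.
Insert Y: Y > D → go right; Y > H → go right; Y > O → go right; Y > T → go right; Y > U → go right. Place as right child of U.
Insert M: M > D → go right; M > H → go right; M < O → go left; M > J → go right; M > K → go right. Place as right child of K.
Insert V: V > D → go right; V > H → go right; V > O → go right; V > T → go right; V > U → go right; V < Y → go left. Place as left child of Y.
Insert P: P > D → go right; P > H → go right; P > O → go right; P < T → go left. Place as left child of T.
Insert E: E > D → go right; E < H → go left. Place as left child of H.
Insert B: B < D → go left; B < C → go left. Place as left child of C.
Insert N: N > D → go right; N > H → go right; N < O → go left; N > J → go right; N > K → go right; N > M → go right. Place as right child of M.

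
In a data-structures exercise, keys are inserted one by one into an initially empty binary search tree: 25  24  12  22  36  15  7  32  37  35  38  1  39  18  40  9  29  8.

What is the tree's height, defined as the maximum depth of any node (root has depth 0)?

5

Resulting structure (node: left, right):
  25: L=24, R=36
  24: L=12, R=–
  12: L=7, R=22
  22: L=15, R=–
  36: L=32, R=37
  15: L=–, R=18
  7: L=1, R=9
  32: L=29, R=35
  37: L=–, R=38
  35: L=–, R=–
  38: L=–, R=39
  1: L=–, R=–
  39: L=–, R=40
  18: L=–, R=–
  40: L=–, R=–
  9: L=8, R=–
  29: L=–, R=–
  8: L=–, R=–

The deepest node is 18 at depth 5.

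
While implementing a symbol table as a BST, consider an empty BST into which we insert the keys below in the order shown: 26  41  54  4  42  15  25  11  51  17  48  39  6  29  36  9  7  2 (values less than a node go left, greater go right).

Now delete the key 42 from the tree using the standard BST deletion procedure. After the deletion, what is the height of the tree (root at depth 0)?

6

26: root
41: right child of 26 (depth 1)
54: right child of 41 (depth 2)
4: left child of 26 (depth 1)
42: left child of 54 (depth 3)
15: right child of 4 (depth 2)
25: right child of 15 (depth 3)
11: left child of 15 (depth 3)
51: right child of 42 (depth 4)
17: left child of 25 (depth 4)
48: left child of 51 (depth 5)
39: left child of 41 (depth 2)
6: left child of 11 (depth 4)
29: left child of 39 (depth 3)
36: right child of 29 (depth 4)
9: right child of 6 (depth 5)
7: left child of 9 (depth 6)
2: left child of 4 (depth 2)

Delete 42 (at most one child — splice it out).
After deletion, deepest node is 7 at depth 6.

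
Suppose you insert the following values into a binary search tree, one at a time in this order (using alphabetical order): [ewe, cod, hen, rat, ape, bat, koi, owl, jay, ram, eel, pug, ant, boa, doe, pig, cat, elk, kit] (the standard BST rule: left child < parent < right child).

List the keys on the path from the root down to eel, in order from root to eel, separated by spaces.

ewe cod eel

ewe: root
cod: left child of ewe (depth 1)
hen: right child of ewe (depth 1)
rat: right child of hen (depth 2)
ape: left child of cod (depth 2)
bat: right child of ape (depth 3)
koi: left child of rat (depth 3)
owl: right child of koi (depth 4)
jay: left child of koi (depth 4)
ram: right child of owl (depth 5)
eel: right child of cod (depth 2)
pug: left child of ram (depth 6)
ant: left child of ape (depth 3)
boa: right child of bat (depth 4)
doe: left child of eel (depth 3)
pig: left child of pug (depth 7)
cat: right child of boa (depth 5)
elk: right child of eel (depth 3)
kit: right child of jay (depth 5)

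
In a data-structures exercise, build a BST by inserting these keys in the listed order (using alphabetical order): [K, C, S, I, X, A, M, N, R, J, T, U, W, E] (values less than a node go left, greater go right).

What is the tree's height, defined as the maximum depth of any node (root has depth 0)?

K: root
C: left child of K (depth 1)
S: right child of K (depth 1)
I: right child of C (depth 2)
X: right child of S (depth 2)
A: left child of C (depth 2)
M: left child of S (depth 2)
N: right child of M (depth 3)
R: right child of N (depth 4)
J: right child of I (depth 3)
T: left child of X (depth 3)
U: right child of T (depth 4)
W: right child of U (depth 5)
E: left child of I (depth 3)

The deepest node is W at depth 5.

5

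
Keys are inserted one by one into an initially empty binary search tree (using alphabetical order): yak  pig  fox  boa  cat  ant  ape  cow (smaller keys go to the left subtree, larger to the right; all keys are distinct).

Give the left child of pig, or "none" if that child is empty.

fox

Insert yak: tree is empty, so yak becomes the root.
Insert pig: pig < yak → go left. Place as left child of yak.
Insert fox: fox < yak → go left; fox < pig → go left. Place as left child of pig.
Insert boa: boa < yak → go left; boa < pig → go left; boa < fox → go left. Place as left child of fox.
Insert cat: cat < yak → go left; cat < pig → go left; cat < fox → go left; cat > boa → go right. Place as right child of boa.
Insert ant: ant < yak → go left; ant < pig → go left; ant < fox → go left; ant < boa → go left. Place as left child of boa.
Insert ape: ape < yak → go left; ape < pig → go left; ape < fox → go left; ape < boa → go left; ape > ant → go right. Place as right child of ant.
Insert cow: cow < yak → go left; cow < pig → go left; cow < fox → go left; cow > boa → go right; cow > cat → go right. Place as right child of cat.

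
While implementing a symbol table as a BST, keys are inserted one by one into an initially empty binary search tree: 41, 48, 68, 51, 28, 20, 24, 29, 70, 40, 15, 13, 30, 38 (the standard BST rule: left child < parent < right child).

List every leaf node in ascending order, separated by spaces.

13 24 38 51 70

Insert 41: tree is empty, so 41 becomes the root.
Insert 48: 48 > 41 → go right. Place as right child of 41.
Insert 68: 68 > 41 → go right; 68 > 48 → go right. Place as right child of 48.
Insert 51: 51 > 41 → go right; 51 > 48 → go right; 51 < 68 → go left. Place as left child of 68.
Insert 28: 28 < 41 → go left. Place as left child of 41.
Insert 20: 20 < 41 → go left; 20 < 28 → go left. Place as left child of 28.
Insert 24: 24 < 41 → go left; 24 < 28 → go left; 24 > 20 → go right. Place as right child of 20.
Insert 29: 29 < 41 → go left; 29 > 28 → go right. Place as right child of 28.
Insert 70: 70 > 41 → go right; 70 > 48 → go right; 70 > 68 → go right. Place as right child of 68.
Insert 40: 40 < 41 → go left; 40 > 28 → go right; 40 > 29 → go right. Place as right child of 29.
Insert 15: 15 < 41 → go left; 15 < 28 → go left; 15 < 20 → go left. Place as left child of 20.
Insert 13: 13 < 41 → go left; 13 < 28 → go left; 13 < 20 → go left; 13 < 15 → go left. Place as left child of 15.
Insert 30: 30 < 41 → go left; 30 > 28 → go right; 30 > 29 → go right; 30 < 40 → go left. Place as left child of 40.
Insert 38: 38 < 41 → go left; 38 > 28 → go right; 38 > 29 → go right; 38 < 40 → go left; 38 > 30 → go right. Place as right child of 30.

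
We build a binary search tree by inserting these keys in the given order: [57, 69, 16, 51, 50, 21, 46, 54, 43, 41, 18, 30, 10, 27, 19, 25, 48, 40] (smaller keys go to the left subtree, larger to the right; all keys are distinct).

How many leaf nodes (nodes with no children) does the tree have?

7

Resulting structure (node: left, right):
  57: L=16, R=69
  69: L=–, R=–
  16: L=10, R=51
  51: L=50, R=54
  50: L=21, R=–
  21: L=18, R=46
  46: L=43, R=48
  54: L=–, R=–
  43: L=41, R=–
  41: L=30, R=–
  18: L=–, R=19
  30: L=27, R=40
  10: L=–, R=–
  27: L=25, R=–
  19: L=–, R=–
  25: L=–, R=–
  48: L=–, R=–
  40: L=–, R=–

Leaves: 10, 19, 25, 40, 48, 54, 69 — 7 in total.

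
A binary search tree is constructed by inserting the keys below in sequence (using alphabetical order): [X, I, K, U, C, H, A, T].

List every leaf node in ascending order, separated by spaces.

Resulting structure (node: left, right):
  X: L=I, R=–
  I: L=C, R=K
  K: L=–, R=U
  U: L=T, R=–
  C: L=A, R=H
  H: L=–, R=–
  A: L=–, R=–
  T: L=–, R=–

A H T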